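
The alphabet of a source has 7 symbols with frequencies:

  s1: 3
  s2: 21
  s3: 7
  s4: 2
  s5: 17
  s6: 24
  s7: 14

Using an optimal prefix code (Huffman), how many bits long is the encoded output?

219

Merge the two smallest weights repeatedly:
combine s4(2), s1(3) → 5
combine 5, s3(7) → 12
combine 12, s7(14) → 26
combine s5(17), s2(21) → 38
combine s6(24), 26 → 50
combine 38, 50 → 88
Each symbol's bit-cost is frequency × depth; summing gives 219 bits (equivalently 5 + 12 + 26 + 38 + 50 + 88).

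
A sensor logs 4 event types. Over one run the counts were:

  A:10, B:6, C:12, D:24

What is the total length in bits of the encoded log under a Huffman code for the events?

Build the Huffman tree bottom-up:
merge B(6) and A(10): 16
merge C(12) and 16: 28
merge D(24) and 28: 52
Total encoded bits = sum of merged weights = 16 + 28 + 52 = 96.

96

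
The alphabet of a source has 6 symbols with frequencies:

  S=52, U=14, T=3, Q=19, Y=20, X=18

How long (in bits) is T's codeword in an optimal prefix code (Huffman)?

4

Repeatedly merge the two smallest:
T(3) + U(14) → 17
17 + X(18) → 35
Q(19) + Y(20) → 39
35 + 39 → 74
S(52) + 74 → 126
T sits 4 levels below the root, so its codeword is 4 bits.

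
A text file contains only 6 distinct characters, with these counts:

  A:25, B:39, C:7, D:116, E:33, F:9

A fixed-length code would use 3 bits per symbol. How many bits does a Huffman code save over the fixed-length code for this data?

216

Fixed-length: 3 bits × 229 symbols = 687 bits.
Huffman merges:
C(7) + F(9) → 16
16 + A(25) → 41
E(33) + B(39) → 72
41 + 72 → 113
113 + D(116) → 229
Huffman total = 16 + 41 + 72 + 113 + 229 = 471 bits.
Saving = 687 − 471 = 216 bits.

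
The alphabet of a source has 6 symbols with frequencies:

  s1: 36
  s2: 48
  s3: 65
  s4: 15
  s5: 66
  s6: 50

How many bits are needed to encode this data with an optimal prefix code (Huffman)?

709

Greedily combine the two least-frequent nodes:
merge s4(15) and s1(36): 51
merge s2(48) and s6(50): 98
merge 51 and s3(65): 116
merge s5(66) and 98: 164
merge 116 and 164: 280
The encoded length is the sum of every internal node's weight: 51 + 98 + 116 + 164 + 280 = 709 bits.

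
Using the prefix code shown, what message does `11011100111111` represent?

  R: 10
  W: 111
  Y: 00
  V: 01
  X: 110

XWYWW

Read left to right; each codeword is recognised as soon as it completes (prefix code):
  110→X | 111→W | 00→Y | 111→W | 111→W
Decoded message: XWYWW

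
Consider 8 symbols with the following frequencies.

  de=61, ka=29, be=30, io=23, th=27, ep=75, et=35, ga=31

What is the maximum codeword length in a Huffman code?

4

Merge the two lowest-weight nodes at each step:
io(23) + th(27) → 50
ka(29) + be(30) → 59
ga(31) + et(35) → 66
50 + 59 → 109
de(61) + 66 → 127
ep(75) + 109 → 184
127 + 184 → 311
The first pair merged (io, th) ends up deepest, at depth 4.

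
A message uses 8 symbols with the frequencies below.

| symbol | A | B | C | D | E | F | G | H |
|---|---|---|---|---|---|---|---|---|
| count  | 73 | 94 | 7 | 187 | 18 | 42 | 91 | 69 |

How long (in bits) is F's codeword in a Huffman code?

4

Build the tree from the bottom:
C(7) + E(18) → 25
25 + F(42) → 67
67 + H(69) → 136
A(73) + G(91) → 164
B(94) + 136 → 230
164 + D(187) → 351
230 + 351 → 581
F sits 4 levels below the root, so its codeword is 4 bits.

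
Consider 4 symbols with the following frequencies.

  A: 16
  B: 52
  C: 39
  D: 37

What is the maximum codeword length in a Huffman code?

Merge the two lowest-weight nodes at each step:
A(16) + D(37) → 53
C(39) + B(52) → 91
53 + 91 → 144
Maximum depth reached is 2.

2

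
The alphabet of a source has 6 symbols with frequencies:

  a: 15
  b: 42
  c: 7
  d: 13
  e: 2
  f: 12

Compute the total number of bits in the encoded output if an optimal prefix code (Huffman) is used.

198

Build the Huffman tree bottom-up:
merge e(2) and c(7): 9
merge 9 and f(12): 21
merge d(13) and a(15): 28
merge 21 and 28: 49
merge b(42) and 49: 91
Total encoded bits = sum of merged weights = 9 + 21 + 28 + 49 + 91 = 198.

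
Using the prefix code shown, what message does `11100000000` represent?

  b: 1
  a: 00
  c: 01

Read left to right; each codeword is recognised as soon as it completes (prefix code):
  1→b | 1→b | 1→b | 00→a | 00→a | 00→a | 00→a
Decoded message: bbbaaaa

bbbaaaa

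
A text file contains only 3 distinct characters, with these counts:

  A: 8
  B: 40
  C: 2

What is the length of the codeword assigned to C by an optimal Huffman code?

Build the tree from the bottom:
merge C(2) and A(8): 10
merge 10 and B(40): 50
C sits 2 levels below the root, so its codeword is 2 bits.

2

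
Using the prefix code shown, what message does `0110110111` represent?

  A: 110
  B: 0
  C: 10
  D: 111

Read left to right; each codeword is recognised as soon as it completes (prefix code):
  0→B | 110→A | 110→A | 111→D
Decoded message: BAAD

BAAD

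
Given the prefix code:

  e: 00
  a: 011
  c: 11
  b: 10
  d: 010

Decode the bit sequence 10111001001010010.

bcbddbd

Read left to right; each codeword is recognised as soon as it completes (prefix code):
  10→b | 11→c | 10→b | 010→d | 010→d | 10→b | 010→d
Decoded message: bcbddbd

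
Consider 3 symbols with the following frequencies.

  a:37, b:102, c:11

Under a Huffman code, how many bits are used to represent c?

Huffman merges, smallest pair first:
merge c(11) and a(37): 48
merge 48 and b(102): 150
The subtree containing c is merged 2 times, so code length = 2.

2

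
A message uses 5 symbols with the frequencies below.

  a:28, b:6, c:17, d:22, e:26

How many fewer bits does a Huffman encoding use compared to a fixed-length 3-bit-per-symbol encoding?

Fixed-length: 3 bits × 99 symbols = 297 bits.
Huffman merges:
combine b(6), c(17) → 23
combine d(22), 23 → 45
combine e(26), a(28) → 54
combine 45, 54 → 99
Huffman total = 23 + 45 + 54 + 99 = 221 bits.
Saving = 297 − 221 = 76 bits.

76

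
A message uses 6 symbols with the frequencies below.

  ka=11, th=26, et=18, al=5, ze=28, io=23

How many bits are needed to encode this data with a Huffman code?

Merge the two smallest weights repeatedly:
combine al(5), ka(11) → 16
combine 16, et(18) → 34
combine io(23), th(26) → 49
combine ze(28), 34 → 62
combine 49, 62 → 111
The encoded length is the sum of every internal node's weight: 16 + 34 + 49 + 62 + 111 = 272 bits.

272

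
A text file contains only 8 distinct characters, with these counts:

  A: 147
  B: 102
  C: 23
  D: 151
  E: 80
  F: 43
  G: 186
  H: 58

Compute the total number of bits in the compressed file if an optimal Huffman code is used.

Build the Huffman tree bottom-up:
merge C(23) and F(43): 66
merge H(58) and 66: 124
merge E(80) and B(102): 182
merge 124 and A(147): 271
merge D(151) and 182: 333
merge G(186) and 271: 457
merge 333 and 457: 790
The encoded length is the sum of every internal node's weight: 66 + 124 + 182 + 271 + 333 + 457 + 790 = 2223 bits.

2223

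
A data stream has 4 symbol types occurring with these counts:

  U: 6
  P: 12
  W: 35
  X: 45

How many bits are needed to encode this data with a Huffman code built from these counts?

169

Merge the two smallest weights repeatedly:
combine U(6), P(12) → 18
combine 18, W(35) → 53
combine X(45), 53 → 98
The encoded length is the sum of every internal node's weight: 18 + 53 + 98 = 169 bits.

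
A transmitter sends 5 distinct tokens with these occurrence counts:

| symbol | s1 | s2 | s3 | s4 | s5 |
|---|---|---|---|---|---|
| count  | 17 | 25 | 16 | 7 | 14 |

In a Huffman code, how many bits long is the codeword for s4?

Huffman merges, smallest pair first:
combine s4(7), s5(14) → 21
combine s3(16), s1(17) → 33
combine 21, s2(25) → 46
combine 33, 46 → 79
s4's leaf is at depth 3, giving a 3-bit codeword.

3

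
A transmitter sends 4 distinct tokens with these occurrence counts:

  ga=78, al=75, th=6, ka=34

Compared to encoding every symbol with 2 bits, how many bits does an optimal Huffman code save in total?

38

Fixed-length: 2 bits × 193 symbols = 386 bits.
Huffman merges:
th(6) + ka(34) → 40
40 + al(75) → 115
ga(78) + 115 → 193
Huffman total = 40 + 115 + 193 = 348 bits.
Saving = 386 − 348 = 38 bits.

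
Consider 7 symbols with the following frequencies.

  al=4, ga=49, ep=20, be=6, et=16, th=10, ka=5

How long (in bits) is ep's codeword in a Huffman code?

Repeatedly merge the two smallest:
combine al(4), ka(5) → 9
combine be(6), 9 → 15
combine th(10), 15 → 25
combine et(16), ep(20) → 36
combine 25, 36 → 61
combine ga(49), 61 → 110
ep sits 3 levels below the root, so its codeword is 3 bits.

3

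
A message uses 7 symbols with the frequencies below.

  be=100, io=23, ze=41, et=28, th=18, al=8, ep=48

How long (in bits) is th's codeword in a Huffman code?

5

Build the tree from the bottom:
combine al(8), th(18) → 26
combine io(23), 26 → 49
combine et(28), ze(41) → 69
combine ep(48), 49 → 97
combine 69, 97 → 166
combine be(100), 166 → 266
th sits 5 levels below the root, so its codeword is 5 bits.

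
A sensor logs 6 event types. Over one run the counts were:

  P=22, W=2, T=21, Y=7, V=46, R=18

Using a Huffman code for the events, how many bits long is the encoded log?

Build the Huffman tree bottom-up:
merge W(2) and Y(7): 9
merge 9 and R(18): 27
merge T(21) and P(22): 43
merge 27 and 43: 70
merge V(46) and 70: 116
Each symbol's bit-cost is frequency × depth; summing gives 265 bits (equivalently 9 + 27 + 43 + 70 + 116).

265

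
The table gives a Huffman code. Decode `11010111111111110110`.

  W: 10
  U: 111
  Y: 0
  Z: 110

Read left to right; each codeword is recognised as soon as it completes (prefix code):
  110→Z | 10→W | 111→U | 111→U | 111→U | 110→Z | 110→Z
Decoded message: ZWUUUZZ

ZWUUUZZ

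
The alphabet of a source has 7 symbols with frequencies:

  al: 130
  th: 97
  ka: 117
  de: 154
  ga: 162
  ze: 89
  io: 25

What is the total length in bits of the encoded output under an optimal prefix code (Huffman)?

Merge the two smallest weights repeatedly:
merge io(25) and ze(89): 114
merge th(97) and 114: 211
merge ka(117) and al(130): 247
merge de(154) and ga(162): 316
merge 211 and 247: 458
merge 316 and 458: 774
Total encoded bits = sum of merged weights = 114 + 211 + 247 + 316 + 458 + 774 = 2120.

2120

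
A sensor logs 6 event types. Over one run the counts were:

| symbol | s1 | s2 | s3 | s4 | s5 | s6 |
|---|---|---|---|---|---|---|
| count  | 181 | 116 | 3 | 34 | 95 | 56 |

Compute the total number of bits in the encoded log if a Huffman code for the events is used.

1100

Greedily combine the two least-frequent nodes:
s3(3) + s4(34) → 37
37 + s6(56) → 93
93 + s5(95) → 188
s2(116) + s1(181) → 297
188 + 297 → 485
Each symbol's bit-cost is frequency × depth; summing gives 1100 bits (equivalently 37 + 93 + 188 + 297 + 485).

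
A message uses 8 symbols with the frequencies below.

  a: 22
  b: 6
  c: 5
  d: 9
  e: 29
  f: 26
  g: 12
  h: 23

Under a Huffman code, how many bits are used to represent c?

Build the tree from the bottom:
combine c(5), b(6) → 11
combine d(9), 11 → 20
combine g(12), 20 → 32
combine a(22), h(23) → 45
combine f(26), e(29) → 55
combine 32, 45 → 77
combine 55, 77 → 132
c sits 5 levels below the root, so its codeword is 5 bits.

5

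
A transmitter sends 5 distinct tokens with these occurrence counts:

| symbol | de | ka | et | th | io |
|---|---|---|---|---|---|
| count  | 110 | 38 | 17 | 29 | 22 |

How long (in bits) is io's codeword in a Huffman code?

3

Huffman merges, smallest pair first:
combine et(17), io(22) → 39
combine th(29), ka(38) → 67
combine 39, 67 → 106
combine 106, de(110) → 216
io sits 3 levels below the root, so its codeword is 3 bits.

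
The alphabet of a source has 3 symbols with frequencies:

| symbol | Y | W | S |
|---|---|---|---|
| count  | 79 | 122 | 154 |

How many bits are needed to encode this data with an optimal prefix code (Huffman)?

Build the Huffman tree bottom-up:
Y(79) + W(122) → 201
S(154) + 201 → 355
The encoded length is the sum of every internal node's weight: 201 + 355 = 556 bits.

556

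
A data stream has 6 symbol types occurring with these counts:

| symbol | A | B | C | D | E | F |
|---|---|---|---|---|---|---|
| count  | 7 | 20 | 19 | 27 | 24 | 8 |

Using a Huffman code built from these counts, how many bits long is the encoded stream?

259

Merge the two smallest weights repeatedly:
combine A(7), F(8) → 15
combine 15, C(19) → 34
combine B(20), E(24) → 44
combine D(27), 34 → 61
combine 44, 61 → 105
The encoded length is the sum of every internal node's weight: 15 + 34 + 44 + 61 + 105 = 259 bits.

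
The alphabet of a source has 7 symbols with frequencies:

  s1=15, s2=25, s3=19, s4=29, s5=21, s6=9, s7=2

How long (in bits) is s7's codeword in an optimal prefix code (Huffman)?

Repeatedly merge the two smallest:
s7(2) + s6(9) → 11
11 + s1(15) → 26
s3(19) + s5(21) → 40
s2(25) + 26 → 51
s4(29) + 40 → 69
51 + 69 → 120
s7 sits 4 levels below the root, so its codeword is 4 bits.

4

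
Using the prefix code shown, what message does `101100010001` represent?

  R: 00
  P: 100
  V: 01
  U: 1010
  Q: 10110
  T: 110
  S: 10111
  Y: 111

Read left to right; each codeword is recognised as soon as it completes (prefix code):
  10110→Q | 00→R | 100→P | 01→V
Decoded message: QRPV

QRPV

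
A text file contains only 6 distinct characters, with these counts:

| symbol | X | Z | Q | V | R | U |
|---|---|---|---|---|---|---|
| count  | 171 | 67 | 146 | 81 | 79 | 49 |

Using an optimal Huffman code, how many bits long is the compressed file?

Build the Huffman tree bottom-up:
U(49) + Z(67) → 116
R(79) + V(81) → 160
116 + Q(146) → 262
160 + X(171) → 331
262 + 331 → 593
Each symbol's bit-cost is frequency × depth; summing gives 1462 bits (equivalently 116 + 160 + 262 + 331 + 593).

1462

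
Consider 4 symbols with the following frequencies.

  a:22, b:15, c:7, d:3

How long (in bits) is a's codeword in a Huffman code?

Repeatedly merge the two smallest:
merge d(3) and c(7): 10
merge 10 and b(15): 25
merge a(22) and 25: 47
a is a child of the root — depth 1, so its codeword is a single bit.

1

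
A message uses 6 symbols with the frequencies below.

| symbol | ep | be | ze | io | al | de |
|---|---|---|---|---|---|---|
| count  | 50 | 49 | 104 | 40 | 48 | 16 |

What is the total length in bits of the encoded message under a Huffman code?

767

Build the Huffman tree bottom-up:
de(16) + io(40) → 56
al(48) + be(49) → 97
ep(50) + 56 → 106
97 + ze(104) → 201
106 + 201 → 307
Total encoded bits = sum of merged weights = 56 + 97 + 106 + 201 + 307 = 767.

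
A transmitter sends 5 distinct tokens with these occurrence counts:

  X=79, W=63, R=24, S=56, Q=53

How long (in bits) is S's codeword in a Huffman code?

2

Huffman merges, smallest pair first:
R(24) + Q(53) → 77
S(56) + W(63) → 119
77 + X(79) → 156
119 + 156 → 275
The subtree containing S is merged 2 times, so code length = 2.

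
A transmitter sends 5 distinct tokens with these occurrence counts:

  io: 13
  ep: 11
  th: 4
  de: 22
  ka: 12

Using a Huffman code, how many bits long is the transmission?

Merge the two smallest weights repeatedly:
combine th(4), ep(11) → 15
combine ka(12), io(13) → 25
combine 15, de(22) → 37
combine 25, 37 → 62
The encoded length is the sum of every internal node's weight: 15 + 25 + 37 + 62 = 139 bits.

139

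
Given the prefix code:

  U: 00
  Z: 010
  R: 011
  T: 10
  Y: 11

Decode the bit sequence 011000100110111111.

RUZRRYY

Read left to right; each codeword is recognised as soon as it completes (prefix code):
  011→R | 00→U | 010→Z | 011→R | 011→R | 11→Y | 11→Y
Decoded message: RUZRRYY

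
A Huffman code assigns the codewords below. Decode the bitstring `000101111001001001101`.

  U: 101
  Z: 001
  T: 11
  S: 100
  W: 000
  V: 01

Read left to right; each codeword is recognised as soon as it completes (prefix code):
  000→W | 101→U | 11→T | 100→S | 100→S | 100→S | 11→T | 01→V
Decoded message: WUTSSSTV

WUTSSSTV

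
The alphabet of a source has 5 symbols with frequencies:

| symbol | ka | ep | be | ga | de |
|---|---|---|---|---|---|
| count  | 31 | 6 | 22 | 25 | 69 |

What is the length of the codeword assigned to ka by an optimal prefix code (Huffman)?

2

Build the tree from the bottom:
combine ep(6), be(22) → 28
combine ga(25), 28 → 53
combine ka(31), 53 → 84
combine de(69), 84 → 153
ka's leaf is at depth 2, giving a 2-bit codeword.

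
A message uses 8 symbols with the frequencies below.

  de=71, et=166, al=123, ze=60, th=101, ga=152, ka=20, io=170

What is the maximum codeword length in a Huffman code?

Merge the two lowest-weight nodes at each step:
merge ka(20) and ze(60): 80
merge de(71) and 80: 151
merge th(101) and al(123): 224
merge 151 and ga(152): 303
merge et(166) and io(170): 336
merge 224 and 303: 527
merge 336 and 527: 863
Maximum depth reached is 5.

5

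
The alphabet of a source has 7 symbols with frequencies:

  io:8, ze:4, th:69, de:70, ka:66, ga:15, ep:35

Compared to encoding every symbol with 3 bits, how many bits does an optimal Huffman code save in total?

Fixed-length: 3 bits × 267 symbols = 801 bits.
Huffman merges:
merge ze(4) and io(8): 12
merge 12 and ga(15): 27
merge 27 and ep(35): 62
merge 62 and ka(66): 128
merge th(69) and de(70): 139
merge 128 and 139: 267
Huffman total = 12 + 27 + 62 + 128 + 139 + 267 = 635 bits.
Saving = 801 − 635 = 166 bits.

166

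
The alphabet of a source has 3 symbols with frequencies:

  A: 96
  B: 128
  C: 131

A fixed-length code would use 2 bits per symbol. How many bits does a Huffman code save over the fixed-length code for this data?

131

Fixed-length: 2 bits × 355 symbols = 710 bits.
Huffman merges:
combine A(96), B(128) → 224
combine C(131), 224 → 355
Huffman total = 224 + 355 = 579 bits.
Saving = 710 − 579 = 131 bits.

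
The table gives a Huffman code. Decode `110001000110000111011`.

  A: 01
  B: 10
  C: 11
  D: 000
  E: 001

CDBEBDCBC

Read left to right; each codeword is recognised as soon as it completes (prefix code):
  11→C | 000→D | 10→B | 001→E | 10→B | 000→D | 11→C | 10→B | 11→C
Decoded message: CDBEBDCBC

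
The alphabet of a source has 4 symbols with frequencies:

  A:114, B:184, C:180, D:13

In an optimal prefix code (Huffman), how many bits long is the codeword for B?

Build the tree from the bottom:
merge D(13) and A(114): 127
merge 127 and C(180): 307
merge B(184) and 307: 491
B sits one level below the root: a 1-bit codeword.

1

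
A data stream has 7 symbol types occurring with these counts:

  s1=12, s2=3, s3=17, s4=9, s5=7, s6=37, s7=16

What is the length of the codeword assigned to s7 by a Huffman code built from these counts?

3

Repeatedly merge the two smallest:
merge s2(3) and s5(7): 10
merge s4(9) and 10: 19
merge s1(12) and s7(16): 28
merge s3(17) and 19: 36
merge 28 and 36: 64
merge s6(37) and 64: 101
s7 sits 3 levels below the root, so its codeword is 3 bits.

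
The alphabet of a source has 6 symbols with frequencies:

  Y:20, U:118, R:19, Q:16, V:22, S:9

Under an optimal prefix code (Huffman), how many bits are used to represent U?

1

Repeatedly merge the two smallest:
merge S(9) and Q(16): 25
merge R(19) and Y(20): 39
merge V(22) and 25: 47
merge 39 and 47: 86
merge 86 and U(118): 204
U sits one level below the root: a 1-bit codeword.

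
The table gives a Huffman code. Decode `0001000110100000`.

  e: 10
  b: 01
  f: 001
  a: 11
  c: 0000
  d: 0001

ddeec

Read left to right; each codeword is recognised as soon as it completes (prefix code):
  0001→d | 0001→d | 10→e | 10→e | 0000→c
Decoded message: ddeec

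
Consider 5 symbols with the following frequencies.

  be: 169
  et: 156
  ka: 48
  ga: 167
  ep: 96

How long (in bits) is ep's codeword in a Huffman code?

3

Huffman merges, smallest pair first:
combine ka(48), ep(96) → 144
combine 144, et(156) → 300
combine ga(167), be(169) → 336
combine 300, 336 → 636
The subtree containing ep is merged 3 times, so code length = 3.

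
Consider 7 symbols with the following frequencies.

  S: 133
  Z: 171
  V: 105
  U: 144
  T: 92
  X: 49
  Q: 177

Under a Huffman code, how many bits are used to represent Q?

2

Repeatedly merge the two smallest:
X(49) + T(92) → 141
V(105) + S(133) → 238
141 + U(144) → 285
Z(171) + Q(177) → 348
238 + 285 → 523
348 + 523 → 871
The subtree containing Q is merged 2 times, so code length = 2.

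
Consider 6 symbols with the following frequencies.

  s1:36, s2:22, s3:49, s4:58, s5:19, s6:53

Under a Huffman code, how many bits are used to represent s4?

Repeatedly merge the two smallest:
combine s5(19), s2(22) → 41
combine s1(36), 41 → 77
combine s3(49), s6(53) → 102
combine s4(58), 77 → 135
combine 102, 135 → 237
s4 sits 2 levels below the root, so its codeword is 2 bits.

2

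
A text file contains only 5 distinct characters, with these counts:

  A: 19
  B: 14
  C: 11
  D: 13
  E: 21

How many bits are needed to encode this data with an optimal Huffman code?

Greedily combine the two least-frequent nodes:
C(11) + D(13) → 24
B(14) + A(19) → 33
E(21) + 24 → 45
33 + 45 → 78
Total encoded bits = sum of merged weights = 24 + 33 + 45 + 78 = 180.

180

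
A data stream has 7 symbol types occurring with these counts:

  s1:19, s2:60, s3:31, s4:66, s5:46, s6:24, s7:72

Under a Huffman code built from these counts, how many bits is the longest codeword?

4

Merge the two lowest-weight nodes at each step:
merge s1(19) and s6(24): 43
merge s3(31) and 43: 74
merge s5(46) and s2(60): 106
merge s4(66) and s7(72): 138
merge 74 and 106: 180
merge 138 and 180: 318
Maximum depth reached is 4.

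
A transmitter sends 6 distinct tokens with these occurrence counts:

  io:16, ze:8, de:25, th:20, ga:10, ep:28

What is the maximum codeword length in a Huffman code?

4

Merge the two lowest-weight nodes at each step:
ze(8) + ga(10) → 18
io(16) + 18 → 34
th(20) + de(25) → 45
ep(28) + 34 → 62
45 + 62 → 107
The first pair merged (ze, ga) ends up deepest, at depth 4.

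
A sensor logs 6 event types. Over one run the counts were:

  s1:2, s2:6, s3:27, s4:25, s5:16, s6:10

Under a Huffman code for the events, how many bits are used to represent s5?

Huffman merges, smallest pair first:
merge s1(2) and s2(6): 8
merge 8 and s6(10): 18
merge s5(16) and 18: 34
merge s4(25) and s3(27): 52
merge 34 and 52: 86
s5's leaf is at depth 2, giving a 2-bit codeword.

2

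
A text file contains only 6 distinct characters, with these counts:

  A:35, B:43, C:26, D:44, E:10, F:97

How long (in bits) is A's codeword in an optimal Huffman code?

Huffman merges, smallest pair first:
E(10) + C(26) → 36
A(35) + 36 → 71
B(43) + D(44) → 87
71 + 87 → 158
F(97) + 158 → 255
A sits 3 levels below the root, so its codeword is 3 bits.

3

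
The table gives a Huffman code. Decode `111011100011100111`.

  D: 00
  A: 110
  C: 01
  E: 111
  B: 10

ECADEDE

Read left to right; each codeword is recognised as soon as it completes (prefix code):
  111→E | 01→C | 110→A | 00→D | 111→E | 00→D | 111→E
Decoded message: ECADEDE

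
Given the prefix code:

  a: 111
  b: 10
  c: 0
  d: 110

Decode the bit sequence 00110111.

Read left to right; each codeword is recognised as soon as it completes (prefix code):
  0→c | 0→c | 110→d | 111→a
Decoded message: ccda

ccda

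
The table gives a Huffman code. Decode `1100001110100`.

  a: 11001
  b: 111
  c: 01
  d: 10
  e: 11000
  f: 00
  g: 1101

Read left to right; each codeword is recognised as soon as it completes (prefix code):
  11000→e | 01→c | 1101→g | 00→f
Decoded message: ecgf

ecgf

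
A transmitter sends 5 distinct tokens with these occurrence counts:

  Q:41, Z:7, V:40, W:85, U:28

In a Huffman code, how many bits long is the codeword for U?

Build the tree from the bottom:
Z(7) + U(28) → 35
35 + V(40) → 75
Q(41) + 75 → 116
W(85) + 116 → 201
U's leaf is at depth 4, giving a 4-bit codeword.

4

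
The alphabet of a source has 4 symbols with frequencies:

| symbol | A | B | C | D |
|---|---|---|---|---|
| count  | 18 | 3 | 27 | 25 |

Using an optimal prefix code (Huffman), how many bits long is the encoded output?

140

Merge the two smallest weights repeatedly:
B(3) + A(18) → 21
21 + D(25) → 46
C(27) + 46 → 73
The encoded length is the sum of every internal node's weight: 21 + 46 + 73 = 140 bits.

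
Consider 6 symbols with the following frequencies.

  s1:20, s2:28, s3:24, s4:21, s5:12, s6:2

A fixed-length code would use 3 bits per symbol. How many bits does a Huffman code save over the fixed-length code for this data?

Fixed-length: 3 bits × 107 symbols = 321 bits.
Huffman merges:
merge s6(2) and s5(12): 14
merge 14 and s1(20): 34
merge s4(21) and s3(24): 45
merge s2(28) and 34: 62
merge 45 and 62: 107
Huffman total = 14 + 34 + 45 + 62 + 107 = 262 bits.
Saving = 321 − 262 = 59 bits.

59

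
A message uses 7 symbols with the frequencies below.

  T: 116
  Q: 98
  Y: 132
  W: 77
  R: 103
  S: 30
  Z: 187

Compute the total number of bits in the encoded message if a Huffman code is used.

2017

Greedily combine the two least-frequent nodes:
merge S(30) and W(77): 107
merge Q(98) and R(103): 201
merge 107 and T(116): 223
merge Y(132) and Z(187): 319
merge 201 and 223: 424
merge 319 and 424: 743
Each symbol's bit-cost is frequency × depth; summing gives 2017 bits (equivalently 107 + 201 + 223 + 319 + 424 + 743).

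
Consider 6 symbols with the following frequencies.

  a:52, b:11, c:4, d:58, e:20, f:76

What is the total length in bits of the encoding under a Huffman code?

Merge the two smallest weights repeatedly:
merge c(4) and b(11): 15
merge 15 and e(20): 35
merge 35 and a(52): 87
merge d(58) and f(76): 134
merge 87 and 134: 221
The encoded length is the sum of every internal node's weight: 15 + 35 + 87 + 134 + 221 = 492 bits.

492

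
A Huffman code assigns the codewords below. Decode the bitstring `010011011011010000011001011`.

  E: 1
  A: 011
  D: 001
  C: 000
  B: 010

Read left to right; each codeword is recognised as soon as it completes (prefix code):
  010→B | 011→A | 011→A | 011→A | 010→B | 000→C | 011→A | 001→D | 011→A
Decoded message: BAAABCADA

BAAABCADA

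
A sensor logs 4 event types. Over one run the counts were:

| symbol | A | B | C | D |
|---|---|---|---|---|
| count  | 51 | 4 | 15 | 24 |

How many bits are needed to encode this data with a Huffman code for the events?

156

Merge the two smallest weights repeatedly:
combine B(4), C(15) → 19
combine 19, D(24) → 43
combine 43, A(51) → 94
Each symbol's bit-cost is frequency × depth; summing gives 156 bits (equivalently 19 + 43 + 94).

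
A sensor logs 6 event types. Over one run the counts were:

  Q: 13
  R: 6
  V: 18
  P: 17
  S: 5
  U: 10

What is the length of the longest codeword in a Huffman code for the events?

Merge the two lowest-weight nodes at each step:
merge S(5) and R(6): 11
merge U(10) and 11: 21
merge Q(13) and P(17): 30
merge V(18) and 21: 39
merge 30 and 39: 69
The rarest symbols sit at the bottom; the longest codeword is 4 bits.

4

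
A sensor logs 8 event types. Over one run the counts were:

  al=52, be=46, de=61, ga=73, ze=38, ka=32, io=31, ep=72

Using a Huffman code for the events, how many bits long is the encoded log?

1205

Merge the two smallest weights repeatedly:
combine io(31), ka(32) → 63
combine ze(38), be(46) → 84
combine al(52), de(61) → 113
combine 63, ep(72) → 135
combine ga(73), 84 → 157
combine 113, 135 → 248
combine 157, 248 → 405
Total encoded bits = sum of merged weights = 63 + 84 + 113 + 135 + 157 + 248 + 405 = 1205.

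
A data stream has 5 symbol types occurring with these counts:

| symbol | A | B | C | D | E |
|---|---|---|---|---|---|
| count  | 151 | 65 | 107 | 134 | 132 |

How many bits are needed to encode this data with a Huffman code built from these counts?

Build the Huffman tree bottom-up:
combine B(65), C(107) → 172
combine E(132), D(134) → 266
combine A(151), 172 → 323
combine 266, 323 → 589
The encoded length is the sum of every internal node's weight: 172 + 266 + 323 + 589 = 1350 bits.

1350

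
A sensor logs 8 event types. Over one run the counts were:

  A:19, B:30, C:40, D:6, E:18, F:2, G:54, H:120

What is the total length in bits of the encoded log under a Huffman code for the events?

706

Greedily combine the two least-frequent nodes:
combine F(2), D(6) → 8
combine 8, E(18) → 26
combine A(19), 26 → 45
combine B(30), C(40) → 70
combine 45, G(54) → 99
combine 70, 99 → 169
combine H(120), 169 → 289
The encoded length is the sum of every internal node's weight: 8 + 26 + 45 + 70 + 99 + 169 + 289 = 706 bits.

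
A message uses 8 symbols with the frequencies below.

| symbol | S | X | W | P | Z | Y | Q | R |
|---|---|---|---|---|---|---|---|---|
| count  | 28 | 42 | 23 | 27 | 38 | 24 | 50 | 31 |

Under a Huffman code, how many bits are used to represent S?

Repeatedly merge the two smallest:
W(23) + Y(24) → 47
P(27) + S(28) → 55
R(31) + Z(38) → 69
X(42) + 47 → 89
Q(50) + 55 → 105
69 + 89 → 158
105 + 158 → 263
The subtree containing S is merged 3 times, so code length = 3.

3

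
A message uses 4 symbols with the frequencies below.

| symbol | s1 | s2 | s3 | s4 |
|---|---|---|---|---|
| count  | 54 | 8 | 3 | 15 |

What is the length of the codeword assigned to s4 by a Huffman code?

2

Huffman merges, smallest pair first:
combine s3(3), s2(8) → 11
combine 11, s4(15) → 26
combine 26, s1(54) → 80
s4's leaf is at depth 2, giving a 2-bit codeword.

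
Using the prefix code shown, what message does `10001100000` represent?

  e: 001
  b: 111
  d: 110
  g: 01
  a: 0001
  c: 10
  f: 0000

cecf

Read left to right; each codeword is recognised as soon as it completes (prefix code):
  10→c | 001→e | 10→c | 0000→f
Decoded message: cecf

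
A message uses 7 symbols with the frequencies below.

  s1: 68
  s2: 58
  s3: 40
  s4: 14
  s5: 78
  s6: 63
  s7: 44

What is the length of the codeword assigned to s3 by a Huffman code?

Huffman merges, smallest pair first:
combine s4(14), s3(40) → 54
combine s7(44), 54 → 98
combine s2(58), s6(63) → 121
combine s1(68), s5(78) → 146
combine 98, 121 → 219
combine 146, 219 → 365
The subtree containing s3 is merged 4 times, so code length = 4.

4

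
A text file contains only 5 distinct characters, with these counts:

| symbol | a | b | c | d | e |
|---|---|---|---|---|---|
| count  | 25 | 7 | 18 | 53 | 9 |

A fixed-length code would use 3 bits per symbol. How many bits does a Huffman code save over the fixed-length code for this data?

Fixed-length: 3 bits × 112 symbols = 336 bits.
Huffman merges:
combine b(7), e(9) → 16
combine 16, c(18) → 34
combine a(25), 34 → 59
combine d(53), 59 → 112
Huffman total = 16 + 34 + 59 + 112 = 221 bits.
Saving = 336 − 221 = 115 bits.

115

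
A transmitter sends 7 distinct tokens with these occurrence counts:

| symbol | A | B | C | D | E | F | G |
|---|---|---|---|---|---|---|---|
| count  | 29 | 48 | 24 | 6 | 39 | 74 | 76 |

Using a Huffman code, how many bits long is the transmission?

Greedily combine the two least-frequent nodes:
D(6) + C(24) → 30
A(29) + 30 → 59
E(39) + B(48) → 87
59 + F(74) → 133
G(76) + 87 → 163
133 + 163 → 296
The encoded length is the sum of every internal node's weight: 30 + 59 + 87 + 133 + 163 + 296 = 768 bits.

768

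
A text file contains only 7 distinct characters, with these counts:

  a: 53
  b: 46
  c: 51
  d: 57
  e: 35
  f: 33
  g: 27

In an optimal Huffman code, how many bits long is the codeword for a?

3

Build the tree from the bottom:
merge g(27) and f(33): 60
merge e(35) and b(46): 81
merge c(51) and a(53): 104
merge d(57) and 60: 117
merge 81 and 104: 185
merge 117 and 185: 302
The subtree containing a is merged 3 times, so code length = 3.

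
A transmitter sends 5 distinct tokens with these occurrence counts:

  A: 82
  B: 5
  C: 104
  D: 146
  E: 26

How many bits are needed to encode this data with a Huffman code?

724

Merge the two smallest weights repeatedly:
merge B(5) and E(26): 31
merge 31 and A(82): 113
merge C(104) and 113: 217
merge D(146) and 217: 363
Total encoded bits = sum of merged weights = 31 + 113 + 217 + 363 = 724.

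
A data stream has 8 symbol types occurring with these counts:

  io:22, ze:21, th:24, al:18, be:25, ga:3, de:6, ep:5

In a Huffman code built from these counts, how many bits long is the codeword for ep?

Repeatedly merge the two smallest:
merge ga(3) and ep(5): 8
merge de(6) and 8: 14
merge 14 and al(18): 32
merge ze(21) and io(22): 43
merge th(24) and be(25): 49
merge 32 and 43: 75
merge 49 and 75: 124
The subtree containing ep is merged 5 times, so code length = 5.

5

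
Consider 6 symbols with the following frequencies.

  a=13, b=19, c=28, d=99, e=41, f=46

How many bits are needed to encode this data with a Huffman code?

Merge the two smallest weights repeatedly:
a(13) + b(19) → 32
c(28) + 32 → 60
e(41) + f(46) → 87
60 + 87 → 147
d(99) + 147 → 246
Total encoded bits = sum of merged weights = 32 + 60 + 87 + 147 + 246 = 572.

572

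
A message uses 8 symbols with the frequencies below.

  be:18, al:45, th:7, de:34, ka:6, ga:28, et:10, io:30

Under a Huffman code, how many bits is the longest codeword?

5

Merge the two lowest-weight nodes at each step:
merge ka(6) and th(7): 13
merge et(10) and 13: 23
merge be(18) and 23: 41
merge ga(28) and io(30): 58
merge de(34) and 41: 75
merge al(45) and 58: 103
merge 75 and 103: 178
The first pair merged (ka, th) ends up deepest, at depth 5.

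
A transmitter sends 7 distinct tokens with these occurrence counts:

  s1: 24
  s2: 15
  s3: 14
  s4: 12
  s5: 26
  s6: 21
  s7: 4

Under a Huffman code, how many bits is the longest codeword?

Merge the two lowest-weight nodes at each step:
combine s7(4), s4(12) → 16
combine s3(14), s2(15) → 29
combine 16, s6(21) → 37
combine s1(24), s5(26) → 50
combine 29, 37 → 66
combine 50, 66 → 116
The rarest symbols sit at the bottom; the longest codeword is 4 bits.

4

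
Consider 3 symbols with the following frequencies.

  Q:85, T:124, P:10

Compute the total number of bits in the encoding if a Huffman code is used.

314

Merge the two smallest weights repeatedly:
P(10) + Q(85) → 95
95 + T(124) → 219
Total encoded bits = sum of merged weights = 95 + 219 = 314.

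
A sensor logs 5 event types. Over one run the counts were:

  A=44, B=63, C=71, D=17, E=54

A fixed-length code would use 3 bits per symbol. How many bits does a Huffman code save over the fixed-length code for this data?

Fixed-length: 3 bits × 249 symbols = 747 bits.
Huffman merges:
D(17) + A(44) → 61
E(54) + 61 → 115
B(63) + C(71) → 134
115 + 134 → 249
Huffman total = 61 + 115 + 134 + 249 = 559 bits.
Saving = 747 − 559 = 188 bits.

188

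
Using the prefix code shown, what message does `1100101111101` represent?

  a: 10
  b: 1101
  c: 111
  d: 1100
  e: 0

dacb

Read left to right; each codeword is recognised as soon as it completes (prefix code):
  1100→d | 10→a | 111→c | 1101→b
Decoded message: dacb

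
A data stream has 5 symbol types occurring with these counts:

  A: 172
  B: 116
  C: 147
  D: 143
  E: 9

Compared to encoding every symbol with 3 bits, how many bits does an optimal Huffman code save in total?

Fixed-length: 3 bits × 587 symbols = 1761 bits.
Huffman merges:
merge E(9) and B(116): 125
merge 125 and D(143): 268
merge C(147) and A(172): 319
merge 268 and 319: 587
Huffman total = 125 + 268 + 319 + 587 = 1299 bits.
Saving = 1761 − 1299 = 462 bits.

462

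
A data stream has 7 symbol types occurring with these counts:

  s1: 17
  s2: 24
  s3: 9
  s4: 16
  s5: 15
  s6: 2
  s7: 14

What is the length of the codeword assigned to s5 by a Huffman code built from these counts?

Huffman merges, smallest pair first:
s6(2) + s3(9) → 11
11 + s7(14) → 25
s5(15) + s4(16) → 31
s1(17) + s2(24) → 41
25 + 31 → 56
41 + 56 → 97
s5's leaf is at depth 3, giving a 3-bit codeword.

3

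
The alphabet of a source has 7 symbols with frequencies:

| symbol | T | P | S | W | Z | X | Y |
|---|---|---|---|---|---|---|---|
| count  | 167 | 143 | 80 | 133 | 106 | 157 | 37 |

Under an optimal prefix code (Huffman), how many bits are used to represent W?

Repeatedly merge the two smallest:
merge Y(37) and S(80): 117
merge Z(106) and 117: 223
merge W(133) and P(143): 276
merge X(157) and T(167): 324
merge 223 and 276: 499
merge 324 and 499: 823
The subtree containing W is merged 3 times, so code length = 3.

3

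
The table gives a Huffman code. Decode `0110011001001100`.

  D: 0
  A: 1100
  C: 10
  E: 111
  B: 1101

Read left to right; each codeword is recognised as soon as it completes (prefix code):
  0→D | 1100→A | 1100→A | 10→C | 0→D | 1100→A
Decoded message: DAACDA

DAACDA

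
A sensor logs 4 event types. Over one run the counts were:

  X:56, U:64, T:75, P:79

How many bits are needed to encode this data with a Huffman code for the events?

Build the Huffman tree bottom-up:
merge X(56) and U(64): 120
merge T(75) and P(79): 154
merge 120 and 154: 274
Total encoded bits = sum of merged weights = 120 + 154 + 274 = 548.

548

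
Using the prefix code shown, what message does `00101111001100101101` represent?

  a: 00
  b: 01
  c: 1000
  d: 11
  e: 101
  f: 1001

Read left to right; each codeword is recognised as soon as it completes (prefix code):
  00→a | 101→e | 11→d | 1001→f | 1001→f | 01→b | 101→e
Decoded message: aedffbe

aedffbe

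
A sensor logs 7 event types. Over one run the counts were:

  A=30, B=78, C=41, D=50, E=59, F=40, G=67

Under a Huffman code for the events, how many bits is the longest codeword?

Merge the two lowest-weight nodes at each step:
merge A(30) and F(40): 70
merge C(41) and D(50): 91
merge E(59) and G(67): 126
merge 70 and B(78): 148
merge 91 and 126: 217
merge 148 and 217: 365
The first pair merged (A, F) ends up deepest, at depth 3.

3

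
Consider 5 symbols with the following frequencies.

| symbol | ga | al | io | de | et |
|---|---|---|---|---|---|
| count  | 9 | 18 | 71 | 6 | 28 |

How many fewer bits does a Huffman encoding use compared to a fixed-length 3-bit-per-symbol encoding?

Fixed-length: 3 bits × 132 symbols = 396 bits.
Huffman merges:
combine de(6), ga(9) → 15
combine 15, al(18) → 33
combine et(28), 33 → 61
combine 61, io(71) → 132
Huffman total = 15 + 33 + 61 + 132 = 241 bits.
Saving = 396 − 241 = 155 bits.

155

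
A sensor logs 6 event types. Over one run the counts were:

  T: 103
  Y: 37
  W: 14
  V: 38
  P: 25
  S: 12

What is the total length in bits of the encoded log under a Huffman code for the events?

507

Build the Huffman tree bottom-up:
S(12) + W(14) → 26
P(25) + 26 → 51
Y(37) + V(38) → 75
51 + 75 → 126
T(103) + 126 → 229
Each symbol's bit-cost is frequency × depth; summing gives 507 bits (equivalently 26 + 51 + 75 + 126 + 229).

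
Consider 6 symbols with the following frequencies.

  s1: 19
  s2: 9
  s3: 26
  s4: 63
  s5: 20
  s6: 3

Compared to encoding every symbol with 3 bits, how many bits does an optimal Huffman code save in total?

Fixed-length: 3 bits × 140 symbols = 420 bits.
Huffman merges:
combine s6(3), s2(9) → 12
combine 12, s1(19) → 31
combine s5(20), s3(26) → 46
combine 31, 46 → 77
combine s4(63), 77 → 140
Huffman total = 12 + 31 + 46 + 77 + 140 = 306 bits.
Saving = 420 − 306 = 114 bits.

114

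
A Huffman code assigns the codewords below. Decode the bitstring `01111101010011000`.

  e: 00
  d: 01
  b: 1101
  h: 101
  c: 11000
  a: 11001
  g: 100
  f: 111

Read left to right; each codeword is recognised as soon as it completes (prefix code):
  01→d | 111→f | 101→h | 01→d | 00→e | 11000→c
Decoded message: dfhdec

dfhdec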